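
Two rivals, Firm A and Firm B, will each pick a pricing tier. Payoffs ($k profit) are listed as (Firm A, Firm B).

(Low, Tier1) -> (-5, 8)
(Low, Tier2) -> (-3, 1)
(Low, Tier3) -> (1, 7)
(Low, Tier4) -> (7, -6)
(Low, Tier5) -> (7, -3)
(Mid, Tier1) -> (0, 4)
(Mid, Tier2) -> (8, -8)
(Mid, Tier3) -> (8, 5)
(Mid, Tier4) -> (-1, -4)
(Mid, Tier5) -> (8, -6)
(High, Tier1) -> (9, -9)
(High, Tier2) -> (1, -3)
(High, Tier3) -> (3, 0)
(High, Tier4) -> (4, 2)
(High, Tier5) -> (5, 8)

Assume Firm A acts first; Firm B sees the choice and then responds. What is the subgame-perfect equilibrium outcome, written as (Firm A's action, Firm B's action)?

Backward induction with Firm A moving first.
- Low: Firm B compares 8, 1, 7, -6, -3 and picks Tier1; Firm A would get -5.
- Mid: Firm B compares 4, -8, 5, -4, -6 and picks Tier3; Firm A would get 8.
- High: Firm B compares -9, -3, 0, 2, 8 and picks Tier5; Firm A would get 5.
Firm A's induced payoffs are -5, 8, 5, so Firm A commits to Mid. Subgame-perfect outcome: (Mid, Tier3) with payoffs (8, 5).

(Mid, Tier3)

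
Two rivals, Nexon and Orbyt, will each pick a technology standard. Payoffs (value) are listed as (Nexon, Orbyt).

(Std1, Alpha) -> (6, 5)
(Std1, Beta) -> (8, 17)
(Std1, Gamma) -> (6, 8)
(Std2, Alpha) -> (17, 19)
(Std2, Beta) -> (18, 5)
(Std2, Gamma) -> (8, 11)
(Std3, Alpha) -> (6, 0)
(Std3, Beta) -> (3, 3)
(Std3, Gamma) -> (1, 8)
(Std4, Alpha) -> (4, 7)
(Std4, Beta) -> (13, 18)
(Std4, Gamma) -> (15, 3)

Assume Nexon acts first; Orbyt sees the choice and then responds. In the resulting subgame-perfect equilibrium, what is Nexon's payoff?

Backward induction with Nexon moving first.
- Std1 → Orbyt plays Beta (best of 5, 17, 8); Nexon gets 8.
- Std2 → Orbyt plays Alpha (best of 19, 5, 11); Nexon gets 17.
- Std3 → Orbyt plays Gamma (best of 0, 3, 8); Nexon gets 1.
- Std4 → Orbyt plays Beta (best of 7, 18, 3); Nexon gets 13.
Among 8, 17, 1, 13, the best is 17 at Std2. Subgame-perfect outcome: (Std2, Alpha) with payoffs (17, 19).

17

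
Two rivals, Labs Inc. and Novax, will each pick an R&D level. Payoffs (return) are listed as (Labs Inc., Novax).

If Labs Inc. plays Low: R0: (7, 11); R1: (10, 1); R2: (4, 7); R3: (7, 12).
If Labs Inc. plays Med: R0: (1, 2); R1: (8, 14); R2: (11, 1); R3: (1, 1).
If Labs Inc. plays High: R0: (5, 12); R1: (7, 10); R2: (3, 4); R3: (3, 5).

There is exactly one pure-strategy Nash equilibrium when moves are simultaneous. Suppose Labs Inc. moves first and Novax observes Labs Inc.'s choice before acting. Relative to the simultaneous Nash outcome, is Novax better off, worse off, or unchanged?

better off

Novax best-responds to each possible Labs Inc. move:
- Low: Novax compares 11, 1, 7, 12 and picks R3; Labs Inc. would get 7.
- Med: Novax compares 2, 14, 1, 1 and picks R1; Labs Inc. would get 8.
- High: Novax compares 12, 10, 4, 5 and picks R0; Labs Inc. would get 5.
Labs Inc.'s induced payoffs are 7, 8, 5, so Labs Inc. commits to Med. Subgame-perfect outcome: (Med, R1) with payoffs (8, 14).
Now find the simultaneous Nash equilibrium.
Labs Inc.'s best replies: R0→Low; R1→Low; R2→Med; R3→Low.
Novax's best replies: Low→R3; Med→R1; High→R0.
Only (Low, R3) has each player best-responding; Nash payoffs (7, 12).
Novax earns 14 sequentially versus 12 at the Nash outcome: better off.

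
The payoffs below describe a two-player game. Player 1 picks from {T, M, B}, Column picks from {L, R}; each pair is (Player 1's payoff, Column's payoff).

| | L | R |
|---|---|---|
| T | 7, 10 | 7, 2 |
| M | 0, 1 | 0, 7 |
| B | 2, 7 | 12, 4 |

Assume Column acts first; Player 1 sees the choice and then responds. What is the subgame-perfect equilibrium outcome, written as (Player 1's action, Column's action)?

Solve by backward induction (Column leads).
- L → Player 1 plays T (best of 7, 0, 2); Column gets 10.
- R → Player 1 plays B (best of 7, 0, 12); Column gets 4.
Column's induced payoffs are 10, 4, so Column commits to L. Subgame-perfect outcome: (T, L) with payoffs (7, 10).

(T, L)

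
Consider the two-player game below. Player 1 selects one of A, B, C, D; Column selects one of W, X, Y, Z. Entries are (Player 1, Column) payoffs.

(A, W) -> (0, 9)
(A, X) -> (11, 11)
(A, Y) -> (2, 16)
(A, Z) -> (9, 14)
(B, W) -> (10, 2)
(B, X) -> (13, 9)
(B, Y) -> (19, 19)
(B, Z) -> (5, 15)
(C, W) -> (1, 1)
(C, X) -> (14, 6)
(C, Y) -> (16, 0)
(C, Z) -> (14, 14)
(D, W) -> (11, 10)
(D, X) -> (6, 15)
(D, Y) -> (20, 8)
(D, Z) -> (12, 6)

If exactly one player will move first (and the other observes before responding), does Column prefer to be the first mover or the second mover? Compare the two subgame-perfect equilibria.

second

If Player 1 leads: Column's best replies are A→Y, B→Y, C→Z, D→X; Player 1's induced payoffs 2, 19, 14, 6; outcome (B, Y), payoffs (19, 19).
If Column leads: Player 1's best replies are W→D, X→C, Y→D, Z→C; Column's induced payoffs 10, 6, 8, 14; outcome (C, Z), payoffs (14, 14).
Column gets 14 moving first and 19 moving second, so Column prefers to move second.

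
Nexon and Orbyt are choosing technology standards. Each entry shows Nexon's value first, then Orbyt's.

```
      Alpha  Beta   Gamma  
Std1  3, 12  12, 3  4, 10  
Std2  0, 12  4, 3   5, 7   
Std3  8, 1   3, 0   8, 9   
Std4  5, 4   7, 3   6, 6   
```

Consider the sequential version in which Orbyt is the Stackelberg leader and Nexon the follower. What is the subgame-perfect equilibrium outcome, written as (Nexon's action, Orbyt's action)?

(Std3, Gamma)

Backward induction with Orbyt moving first.
- Alpha → Nexon plays Std3 (best of 3, 0, 8, 5); Orbyt gets 1.
- Beta → Nexon plays Std1 (best of 12, 4, 3, 7); Orbyt gets 3.
- Gamma → Nexon plays Std3 (best of 4, 5, 8, 6); Orbyt gets 9.
Among 1, 3, 9, the best is 9 at Gamma. Subgame-perfect outcome: (Std3, Gamma) with payoffs (8, 9).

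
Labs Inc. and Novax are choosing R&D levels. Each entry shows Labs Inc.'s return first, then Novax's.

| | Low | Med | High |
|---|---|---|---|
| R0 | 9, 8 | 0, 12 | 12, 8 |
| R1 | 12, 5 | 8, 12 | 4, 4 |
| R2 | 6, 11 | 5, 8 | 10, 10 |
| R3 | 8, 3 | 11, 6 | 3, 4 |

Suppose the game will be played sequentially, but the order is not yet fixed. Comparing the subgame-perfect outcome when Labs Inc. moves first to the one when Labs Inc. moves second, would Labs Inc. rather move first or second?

second

If Labs Inc. leads: Novax's best replies are R0→Med, R1→Med, R2→Low, R3→Med; Labs Inc.'s induced payoffs 0, 8, 6, 11; outcome (R3, Med), payoffs (11, 6).
If Novax leads: Labs Inc.'s best replies are Low→R1, Med→R3, High→R0; Novax's induced payoffs 5, 6, 8; outcome (R0, High), payoffs (12, 8).
Labs Inc. gets 11 moving first and 12 moving second, so Labs Inc. prefers to move second.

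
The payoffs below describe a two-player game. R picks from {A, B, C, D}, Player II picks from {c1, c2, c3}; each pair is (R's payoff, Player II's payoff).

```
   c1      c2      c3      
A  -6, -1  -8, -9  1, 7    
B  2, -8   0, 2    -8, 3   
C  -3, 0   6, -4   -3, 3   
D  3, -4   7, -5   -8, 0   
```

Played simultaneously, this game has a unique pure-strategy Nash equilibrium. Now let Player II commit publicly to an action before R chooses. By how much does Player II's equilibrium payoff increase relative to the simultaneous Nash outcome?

Backward induction with Player II moving first.
- c1 → R plays D (best of -6, 2, -3, 3); Player II gets -4.
- c2 → R plays D (best of -8, 0, 6, 7); Player II gets -5.
- c3 → R plays A (best of 1, -8, -3, -8); Player II gets 7.
Among -4, -5, 7, the best is 7 at c3. Subgame-perfect outcome: (A, c3) with payoffs (1, 7).
Now find the simultaneous Nash equilibrium.
R's best replies: c1→D; c2→D; c3→A.
Player II's best replies: A→c3; B→c3; C→c3; D→c3.
Only (A, c3) has each player best-responding; Nash payoffs (1, 7).
Player II's commitment gain: 7 − 7 = 0.

0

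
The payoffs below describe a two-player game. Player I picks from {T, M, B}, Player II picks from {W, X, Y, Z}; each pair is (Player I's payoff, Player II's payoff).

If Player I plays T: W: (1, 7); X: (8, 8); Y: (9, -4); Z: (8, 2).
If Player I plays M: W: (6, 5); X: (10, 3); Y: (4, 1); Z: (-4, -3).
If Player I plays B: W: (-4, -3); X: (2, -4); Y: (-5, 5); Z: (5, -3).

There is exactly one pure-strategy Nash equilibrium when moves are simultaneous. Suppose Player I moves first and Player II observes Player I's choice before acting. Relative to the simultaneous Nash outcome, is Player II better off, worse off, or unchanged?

better off

Player II best-responds to each possible Player I move:
- T → Player II plays X (best of 7, 8, -4, 2); Player I gets 8.
- M → Player II plays W (best of 5, 3, 1, -3); Player I gets 6.
- B → Player II plays Y (best of -3, -4, 5, -3); Player I gets -5.
Maximizing over 8, 6, -5, Player I chooses T. Subgame-perfect outcome: (T, X) with payoffs (8, 8).
For the simultaneous game, intersect best replies.
Player I's best replies: W→M; X→M; Y→T; Z→T.
Player II's best replies: T→X; M→W; B→Y.
The unique mutual best reply is (M, W), giving (6, 5).
Player II earns 8 sequentially versus 5 at the Nash outcome: better off.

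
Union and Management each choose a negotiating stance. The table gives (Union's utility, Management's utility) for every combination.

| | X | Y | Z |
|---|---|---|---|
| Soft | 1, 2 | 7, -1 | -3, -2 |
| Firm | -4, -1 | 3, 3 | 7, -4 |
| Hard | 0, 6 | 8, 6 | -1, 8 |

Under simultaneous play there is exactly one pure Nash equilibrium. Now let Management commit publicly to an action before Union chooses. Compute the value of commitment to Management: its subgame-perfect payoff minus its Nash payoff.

4

Union best-responds to each possible Management move:
- X: Union compares 1, -4, 0 and picks Soft; Management would get 2.
- Y: Union compares 7, 3, 8 and picks Hard; Management would get 6.
- Z: Union compares -3, 7, -1 and picks Firm; Management would get -4.
Management's induced payoffs are 2, 6, -4, so Management commits to Y. Subgame-perfect outcome: (Hard, Y) with payoffs (8, 6).
Under simultaneous play:
Union's best replies: X→Soft; Y→Hard; Z→Firm.
Management's best replies: Soft→X; Firm→Y; Hard→Z.
The unique mutual best reply is (Soft, X), giving (1, 2).
Management's commitment gain: 6 − 2 = 4.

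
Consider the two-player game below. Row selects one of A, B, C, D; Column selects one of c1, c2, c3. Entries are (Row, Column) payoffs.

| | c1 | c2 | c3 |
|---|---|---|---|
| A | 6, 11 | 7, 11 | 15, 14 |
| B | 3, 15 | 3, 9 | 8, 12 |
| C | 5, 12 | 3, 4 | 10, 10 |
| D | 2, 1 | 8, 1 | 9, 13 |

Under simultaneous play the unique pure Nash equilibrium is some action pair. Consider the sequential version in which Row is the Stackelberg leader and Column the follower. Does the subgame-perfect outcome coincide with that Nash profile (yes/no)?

yes

Backward induction with Row moving first.
- A: BR = c3, leader payoff 15.
- B: BR = c1, leader payoff 3.
- C: BR = c1, leader payoff 5.
- D: BR = c3, leader payoff 9.
Among 15, 3, 5, 9, the best is 15 at A. Subgame-perfect outcome: (A, c3) with payoffs (15, 14).
For the simultaneous game, intersect best replies.
Row's best replies: c1→A; c2→D; c3→A.
Column's best replies: A→c3; B→c1; C→c1; D→c3.
Only (A, c3) has each player best-responding; Nash payoffs (15, 14).
Sequential outcome (A, c3) coincides with the Nash profile (A, c3).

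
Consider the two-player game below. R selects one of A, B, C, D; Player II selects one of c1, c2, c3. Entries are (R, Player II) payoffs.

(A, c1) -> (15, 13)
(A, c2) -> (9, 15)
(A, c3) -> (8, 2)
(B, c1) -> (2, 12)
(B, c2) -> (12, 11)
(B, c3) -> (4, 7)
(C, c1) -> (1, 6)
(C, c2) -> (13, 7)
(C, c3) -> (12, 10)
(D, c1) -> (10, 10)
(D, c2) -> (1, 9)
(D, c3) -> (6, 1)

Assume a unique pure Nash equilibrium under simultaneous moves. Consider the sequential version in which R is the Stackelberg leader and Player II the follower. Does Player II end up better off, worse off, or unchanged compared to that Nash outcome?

unchanged

Player II best-responds to each possible R move:
- A: BR = c2, leader payoff 9.
- B: BR = c1, leader payoff 2.
- C: BR = c3, leader payoff 12.
- D: BR = c1, leader payoff 10.
Among 9, 2, 12, 10, the best is 12 at C. Subgame-perfect outcome: (C, c3) with payoffs (12, 10).
Under simultaneous play:
R's best replies: c1→A; c2→C; c3→C.
Player II's best replies: A→c2; B→c1; C→c3; D→c1.
The unique mutual best reply is (C, c3), giving (12, 10).
Player II earns 10 sequentially versus 10 at the Nash outcome: unchanged.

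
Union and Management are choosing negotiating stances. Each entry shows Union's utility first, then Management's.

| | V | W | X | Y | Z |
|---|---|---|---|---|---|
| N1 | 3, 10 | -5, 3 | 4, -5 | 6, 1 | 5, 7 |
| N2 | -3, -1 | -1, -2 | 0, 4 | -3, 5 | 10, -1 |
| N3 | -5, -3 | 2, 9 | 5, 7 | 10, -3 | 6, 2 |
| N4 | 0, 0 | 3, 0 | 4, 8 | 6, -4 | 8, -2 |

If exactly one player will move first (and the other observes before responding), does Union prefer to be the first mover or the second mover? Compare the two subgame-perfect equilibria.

first

If Union leads: Management's best replies are N1→V, N2→Y, N3→W, N4→X; Union's induced payoffs 3, -3, 2, 4; outcome (N4, X), payoffs (4, 8).
If Management leads: Union's best replies are V→N1, W→N4, X→N3, Y→N3, Z→N2; Management's induced payoffs 10, 0, 7, -3, -1; outcome (N1, V), payoffs (3, 10).
Union gets 4 moving first and 3 moving second, so Union prefers to move first.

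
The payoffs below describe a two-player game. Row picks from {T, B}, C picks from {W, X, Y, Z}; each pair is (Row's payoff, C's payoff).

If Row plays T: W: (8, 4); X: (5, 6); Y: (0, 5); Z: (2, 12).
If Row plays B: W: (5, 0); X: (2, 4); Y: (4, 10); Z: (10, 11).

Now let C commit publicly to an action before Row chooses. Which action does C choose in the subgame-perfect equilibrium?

Z

Row best-responds to each possible C move:
- W: BR = T, leader payoff 4.
- X: BR = T, leader payoff 6.
- Y: BR = B, leader payoff 10.
- Z: BR = B, leader payoff 11.
Maximizing over 4, 6, 10, 11, C chooses Z. Subgame-perfect outcome: (B, Z) with payoffs (10, 11).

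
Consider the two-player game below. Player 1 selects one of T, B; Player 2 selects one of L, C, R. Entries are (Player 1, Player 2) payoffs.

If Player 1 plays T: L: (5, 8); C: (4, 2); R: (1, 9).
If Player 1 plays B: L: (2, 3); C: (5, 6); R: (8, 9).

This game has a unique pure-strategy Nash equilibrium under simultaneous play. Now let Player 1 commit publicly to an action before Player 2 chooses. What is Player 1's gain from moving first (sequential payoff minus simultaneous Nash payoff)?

Work backward from Player 2's decision.
- T → Player 2 plays R (best of 8, 2, 9); Player 1 gets 1.
- B → Player 2 plays R (best of 3, 6, 9); Player 1 gets 8.
Player 1's induced payoffs are 1, 8, so Player 1 commits to B. Subgame-perfect outcome: (B, R) with payoffs (8, 9).
For the simultaneous game, intersect best replies.
Player 1's best replies: L→T; C→B; R→B.
Player 2's best replies: T→R; B→R.
Only (B, R) has each player best-responding; Nash payoffs (8, 9).
Player 1's commitment gain: 8 − 8 = 0.

0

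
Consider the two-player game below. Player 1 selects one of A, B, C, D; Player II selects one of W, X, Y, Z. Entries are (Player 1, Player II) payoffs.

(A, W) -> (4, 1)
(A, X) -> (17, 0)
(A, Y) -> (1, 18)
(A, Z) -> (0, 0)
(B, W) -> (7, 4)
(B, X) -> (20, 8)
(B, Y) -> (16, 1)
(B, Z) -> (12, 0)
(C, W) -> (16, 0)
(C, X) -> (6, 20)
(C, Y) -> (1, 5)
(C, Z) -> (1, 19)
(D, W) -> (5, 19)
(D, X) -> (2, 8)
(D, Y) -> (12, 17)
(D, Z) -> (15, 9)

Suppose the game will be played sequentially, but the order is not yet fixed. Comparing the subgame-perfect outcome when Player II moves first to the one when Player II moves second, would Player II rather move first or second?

first

If Player 1 leads: Player II's best replies are A→Y, B→X, C→X, D→W; Player 1's induced payoffs 1, 20, 6, 5; outcome (B, X), payoffs (20, 8).
If Player II leads: Player 1's best replies are W→C, X→B, Y→B, Z→D; Player II's induced payoffs 0, 8, 1, 9; outcome (D, Z), payoffs (15, 9).
Player II gets 9 moving first and 8 moving second, so Player II prefers to move first.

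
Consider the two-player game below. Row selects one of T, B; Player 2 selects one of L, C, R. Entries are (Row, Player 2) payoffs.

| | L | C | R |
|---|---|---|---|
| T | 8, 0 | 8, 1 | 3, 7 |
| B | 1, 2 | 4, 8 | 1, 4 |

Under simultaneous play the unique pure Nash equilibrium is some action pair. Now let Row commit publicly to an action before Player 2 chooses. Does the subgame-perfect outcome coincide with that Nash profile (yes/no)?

Solve by backward induction (Row leads).
- T: BR = R, leader payoff 3.
- B: BR = C, leader payoff 4.
Row's induced payoffs are 3, 4, so Row commits to B. Subgame-perfect outcome: (B, C) with payoffs (4, 8).
Under simultaneous play:
Row's best replies: L→T; C→T; R→T.
Player 2's best replies: T→R; B→C.
The unique mutual best reply is (T, R), giving (3, 7).
Sequential outcome (B, C) differs from the Nash profile (T, R).

no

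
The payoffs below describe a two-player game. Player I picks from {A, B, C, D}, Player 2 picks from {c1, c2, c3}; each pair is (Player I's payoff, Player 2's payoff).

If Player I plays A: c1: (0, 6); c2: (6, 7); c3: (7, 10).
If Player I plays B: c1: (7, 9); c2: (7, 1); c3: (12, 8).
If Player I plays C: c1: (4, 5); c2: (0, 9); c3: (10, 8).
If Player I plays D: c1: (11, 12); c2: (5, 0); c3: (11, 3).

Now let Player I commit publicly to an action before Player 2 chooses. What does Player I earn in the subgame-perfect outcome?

Player 2 best-responds to each possible Player I move:
- A: Player 2 compares 6, 7, 10 and picks c3; Player I would get 7.
- B: Player 2 compares 9, 1, 8 and picks c1; Player I would get 7.
- C: Player 2 compares 5, 9, 8 and picks c2; Player I would get 0.
- D: Player 2 compares 12, 0, 3 and picks c1; Player I would get 11.
Maximizing over 7, 7, 0, 11, Player I chooses D. Subgame-perfect outcome: (D, c1) with payoffs (11, 12).

11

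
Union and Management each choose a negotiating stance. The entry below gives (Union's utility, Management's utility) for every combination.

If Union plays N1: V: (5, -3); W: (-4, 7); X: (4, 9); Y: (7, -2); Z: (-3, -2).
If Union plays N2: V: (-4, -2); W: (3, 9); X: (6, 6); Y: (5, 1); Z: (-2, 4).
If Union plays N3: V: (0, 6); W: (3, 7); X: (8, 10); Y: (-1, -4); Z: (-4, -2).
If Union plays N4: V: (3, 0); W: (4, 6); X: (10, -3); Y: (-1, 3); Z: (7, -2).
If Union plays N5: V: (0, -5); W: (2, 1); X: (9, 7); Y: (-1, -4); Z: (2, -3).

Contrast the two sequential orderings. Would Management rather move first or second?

If Union leads: Management's best replies are N1→X, N2→W, N3→X, N4→W, N5→X; Union's induced payoffs 4, 3, 8, 4, 9; outcome (N5, X), payoffs (9, 7).
If Management leads: Union's best replies are V→N1, W→N4, X→N4, Y→N1, Z→N4; Management's induced payoffs -3, 6, -3, -2, -2; outcome (N4, W), payoffs (4, 6).
Management gets 6 moving first and 7 moving second, so Management prefers to move second.

second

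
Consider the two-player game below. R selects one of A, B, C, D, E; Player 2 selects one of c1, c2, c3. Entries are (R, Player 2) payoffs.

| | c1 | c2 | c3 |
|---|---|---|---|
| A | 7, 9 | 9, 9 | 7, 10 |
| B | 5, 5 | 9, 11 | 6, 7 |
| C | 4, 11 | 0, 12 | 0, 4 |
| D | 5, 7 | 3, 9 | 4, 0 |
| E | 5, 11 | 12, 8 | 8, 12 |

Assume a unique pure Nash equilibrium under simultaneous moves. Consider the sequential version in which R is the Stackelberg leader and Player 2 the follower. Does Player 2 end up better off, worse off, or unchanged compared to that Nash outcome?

Work backward from Player 2's decision.
- A → Player 2 plays c3 (best of 9, 9, 10); R gets 7.
- B → Player 2 plays c2 (best of 5, 11, 7); R gets 9.
- C → Player 2 plays c2 (best of 11, 12, 4); R gets 0.
- D → Player 2 plays c2 (best of 7, 9, 0); R gets 3.
- E → Player 2 plays c3 (best of 11, 8, 12); R gets 8.
R's induced payoffs are 7, 9, 0, 3, 8, so R commits to B. Subgame-perfect outcome: (B, c2) with payoffs (9, 11).
Now find the simultaneous Nash equilibrium.
R's best replies: c1→A; c2→E; c3→E.
Player 2's best replies: A→c3; B→c2; C→c2; D→c2; E→c3.
The unique mutual best reply is (E, c3), giving (8, 12).
Player 2 earns 11 sequentially versus 12 at the Nash outcome: worse off.

worse off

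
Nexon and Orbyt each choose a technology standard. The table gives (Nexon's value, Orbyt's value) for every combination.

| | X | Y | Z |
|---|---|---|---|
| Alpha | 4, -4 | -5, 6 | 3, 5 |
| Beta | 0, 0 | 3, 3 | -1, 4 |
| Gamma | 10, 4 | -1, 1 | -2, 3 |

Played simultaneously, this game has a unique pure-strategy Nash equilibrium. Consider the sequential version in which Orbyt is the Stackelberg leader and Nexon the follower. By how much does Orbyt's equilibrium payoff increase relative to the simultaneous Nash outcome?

1

Nexon best-responds to each possible Orbyt move:
- X → Nexon plays Gamma (best of 4, 0, 10); Orbyt gets 4.
- Y → Nexon plays Beta (best of -5, 3, -1); Orbyt gets 3.
- Z → Nexon plays Alpha (best of 3, -1, -2); Orbyt gets 5.
Orbyt's induced payoffs are 4, 3, 5, so Orbyt commits to Z. Subgame-perfect outcome: (Alpha, Z) with payoffs (3, 5).
Now find the simultaneous Nash equilibrium.
Nexon's best replies: X→Gamma; Y→Beta; Z→Alpha.
Orbyt's best replies: Alpha→Y; Beta→Z; Gamma→X.
Only (Gamma, X) has each player best-responding; Nash payoffs (10, 4).
Orbyt's commitment gain: 5 − 4 = 1.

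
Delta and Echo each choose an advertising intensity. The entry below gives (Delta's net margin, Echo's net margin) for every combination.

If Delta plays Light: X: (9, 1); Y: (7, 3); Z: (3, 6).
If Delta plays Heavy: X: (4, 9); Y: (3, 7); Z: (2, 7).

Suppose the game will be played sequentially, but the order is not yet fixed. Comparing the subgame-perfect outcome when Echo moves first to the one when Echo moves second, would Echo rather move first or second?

If Delta leads: Echo's best replies are Light→Z, Heavy→X; Delta's induced payoffs 3, 4; outcome (Heavy, X), payoffs (4, 9).
If Echo leads: Delta's best replies are X→Light, Y→Light, Z→Light; Echo's induced payoffs 1, 3, 6; outcome (Light, Z), payoffs (3, 6).
Echo gets 6 moving first and 9 moving second, so Echo prefers to move second.

second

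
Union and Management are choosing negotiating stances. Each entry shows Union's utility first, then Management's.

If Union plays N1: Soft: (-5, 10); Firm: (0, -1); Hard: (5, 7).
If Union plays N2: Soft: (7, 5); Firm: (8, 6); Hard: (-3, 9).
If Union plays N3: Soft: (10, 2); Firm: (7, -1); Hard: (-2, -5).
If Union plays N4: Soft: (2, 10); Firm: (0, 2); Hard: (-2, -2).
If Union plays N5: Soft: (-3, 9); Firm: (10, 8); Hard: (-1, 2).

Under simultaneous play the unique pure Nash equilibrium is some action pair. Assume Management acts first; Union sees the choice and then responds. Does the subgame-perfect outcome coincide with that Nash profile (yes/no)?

no

Solve by backward induction (Management leads).
- Soft: BR = N3, leader payoff 2.
- Firm: BR = N5, leader payoff 8.
- Hard: BR = N1, leader payoff 7.
Among 2, 8, 7, the best is 8 at Firm. Subgame-perfect outcome: (N5, Firm) with payoffs (10, 8).
Under simultaneous play:
Union's best replies: Soft→N3; Firm→N5; Hard→N1.
Management's best replies: N1→Soft; N2→Hard; N3→Soft; N4→Soft; N5→Soft.
Only (N3, Soft) has each player best-responding; Nash payoffs (10, 2).
Sequential outcome (N5, Firm) differs from the Nash profile (N3, Soft).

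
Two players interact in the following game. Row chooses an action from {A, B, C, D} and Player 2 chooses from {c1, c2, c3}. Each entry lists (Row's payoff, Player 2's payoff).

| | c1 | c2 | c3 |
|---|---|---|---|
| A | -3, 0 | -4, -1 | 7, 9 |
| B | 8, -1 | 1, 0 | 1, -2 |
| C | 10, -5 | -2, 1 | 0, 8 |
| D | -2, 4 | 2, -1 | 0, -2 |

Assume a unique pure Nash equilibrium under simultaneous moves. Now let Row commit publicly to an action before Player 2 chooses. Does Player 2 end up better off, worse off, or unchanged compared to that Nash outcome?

unchanged

Player 2 best-responds to each possible Row move:
- A: BR = c3, leader payoff 7.
- B: BR = c2, leader payoff 1.
- C: BR = c3, leader payoff 0.
- D: BR = c1, leader payoff -2.
Maximizing over 7, 1, 0, -2, Row chooses A. Subgame-perfect outcome: (A, c3) with payoffs (7, 9).
Under simultaneous play:
Row's best replies: c1→C; c2→D; c3→A.
Player 2's best replies: A→c3; B→c2; C→c3; D→c1.
Only (A, c3) has each player best-responding; Nash payoffs (7, 9).
Player 2 earns 9 sequentially versus 9 at the Nash outcome: unchanged.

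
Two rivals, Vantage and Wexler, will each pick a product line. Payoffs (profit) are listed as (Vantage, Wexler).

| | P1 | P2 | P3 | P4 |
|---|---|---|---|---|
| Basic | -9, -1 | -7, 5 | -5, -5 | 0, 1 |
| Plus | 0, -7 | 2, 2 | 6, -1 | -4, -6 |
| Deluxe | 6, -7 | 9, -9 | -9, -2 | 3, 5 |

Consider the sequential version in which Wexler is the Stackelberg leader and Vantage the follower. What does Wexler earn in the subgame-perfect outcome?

Vantage best-responds to each possible Wexler move:
- P1: Vantage compares -9, 0, 6 and picks Deluxe; Wexler would get -7.
- P2: Vantage compares -7, 2, 9 and picks Deluxe; Wexler would get -9.
- P3: Vantage compares -5, 6, -9 and picks Plus; Wexler would get -1.
- P4: Vantage compares 0, -4, 3 and picks Deluxe; Wexler would get 5.
Maximizing over -7, -9, -1, 5, Wexler chooses P4. Subgame-perfect outcome: (Deluxe, P4) with payoffs (3, 5).

5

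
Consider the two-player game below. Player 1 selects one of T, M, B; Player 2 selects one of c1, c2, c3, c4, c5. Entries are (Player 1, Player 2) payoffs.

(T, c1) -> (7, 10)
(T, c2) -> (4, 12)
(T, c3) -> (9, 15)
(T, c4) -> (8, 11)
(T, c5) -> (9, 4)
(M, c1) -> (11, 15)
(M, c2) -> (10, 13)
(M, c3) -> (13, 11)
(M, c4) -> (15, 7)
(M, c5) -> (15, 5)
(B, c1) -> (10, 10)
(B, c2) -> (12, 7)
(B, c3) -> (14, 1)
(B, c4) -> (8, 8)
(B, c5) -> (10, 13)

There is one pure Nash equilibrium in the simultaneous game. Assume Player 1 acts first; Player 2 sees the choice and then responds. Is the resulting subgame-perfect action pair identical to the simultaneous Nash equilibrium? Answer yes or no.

yes

Solve by backward induction (Player 1 leads).
- T: BR = c3, leader payoff 9.
- M: BR = c1, leader payoff 11.
- B: BR = c5, leader payoff 10.
Maximizing over 9, 11, 10, Player 1 chooses M. Subgame-perfect outcome: (M, c1) with payoffs (11, 15).
Now find the simultaneous Nash equilibrium.
Player 1's best replies: c1→M; c2→B; c3→B; c4→M; c5→M.
Player 2's best replies: T→c3; M→c1; B→c5.
The unique mutual best reply is (M, c1), giving (11, 15).
Sequential outcome (M, c1) coincides with the Nash profile (M, c1).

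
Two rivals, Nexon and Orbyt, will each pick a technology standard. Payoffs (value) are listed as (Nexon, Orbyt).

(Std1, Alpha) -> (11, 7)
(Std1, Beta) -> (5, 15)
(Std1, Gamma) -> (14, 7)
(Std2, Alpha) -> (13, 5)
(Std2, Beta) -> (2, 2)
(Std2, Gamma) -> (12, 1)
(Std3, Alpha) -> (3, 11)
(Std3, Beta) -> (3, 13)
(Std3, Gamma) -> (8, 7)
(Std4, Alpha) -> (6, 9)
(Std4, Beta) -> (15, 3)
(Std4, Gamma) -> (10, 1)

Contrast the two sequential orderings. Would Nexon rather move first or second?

If Nexon leads: Orbyt's best replies are Std1→Beta, Std2→Alpha, Std3→Beta, Std4→Alpha; Nexon's induced payoffs 5, 13, 3, 6; outcome (Std2, Alpha), payoffs (13, 5).
If Orbyt leads: Nexon's best replies are Alpha→Std2, Beta→Std4, Gamma→Std1; Orbyt's induced payoffs 5, 3, 7; outcome (Std1, Gamma), payoffs (14, 7).
Nexon gets 13 moving first and 14 moving second, so Nexon prefers to move second.

second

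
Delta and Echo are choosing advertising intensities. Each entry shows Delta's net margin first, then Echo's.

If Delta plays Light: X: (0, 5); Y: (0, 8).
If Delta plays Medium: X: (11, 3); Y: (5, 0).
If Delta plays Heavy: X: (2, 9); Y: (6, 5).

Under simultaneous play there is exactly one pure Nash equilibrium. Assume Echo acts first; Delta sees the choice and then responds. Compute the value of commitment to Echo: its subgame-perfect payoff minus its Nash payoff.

2

Backward induction with Echo moving first.
- X: BR = Medium, leader payoff 3.
- Y: BR = Heavy, leader payoff 5.
Maximizing over 3, 5, Echo chooses Y. Subgame-perfect outcome: (Heavy, Y) with payoffs (6, 5).
For the simultaneous game, intersect best replies.
Delta's best replies: X→Medium; Y→Heavy.
Echo's best replies: Light→Y; Medium→X; Heavy→X.
The unique mutual best reply is (Medium, X), giving (11, 3).
Echo's commitment gain: 5 − 3 = 2.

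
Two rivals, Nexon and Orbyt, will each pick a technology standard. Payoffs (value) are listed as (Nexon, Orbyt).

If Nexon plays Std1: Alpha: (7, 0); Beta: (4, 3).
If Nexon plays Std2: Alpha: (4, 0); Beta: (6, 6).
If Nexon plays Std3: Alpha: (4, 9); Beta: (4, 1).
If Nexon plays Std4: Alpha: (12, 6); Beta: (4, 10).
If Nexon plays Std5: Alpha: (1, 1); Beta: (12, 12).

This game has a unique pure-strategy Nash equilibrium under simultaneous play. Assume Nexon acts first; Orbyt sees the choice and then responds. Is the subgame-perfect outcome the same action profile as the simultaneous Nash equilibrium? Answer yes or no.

yes

Solve by backward induction (Nexon leads).
- Std1: BR = Beta, leader payoff 4.
- Std2: BR = Beta, leader payoff 6.
- Std3: BR = Alpha, leader payoff 4.
- Std4: BR = Beta, leader payoff 4.
- Std5: BR = Beta, leader payoff 12.
Nexon's induced payoffs are 4, 6, 4, 4, 12, so Nexon commits to Std5. Subgame-perfect outcome: (Std5, Beta) with payoffs (12, 12).
For the simultaneous game, intersect best replies.
Nexon's best replies: Alpha→Std4; Beta→Std5.
Orbyt's best replies: Std1→Beta; Std2→Beta; Std3→Alpha; Std4→Beta; Std5→Beta.
The unique mutual best reply is (Std5, Beta), giving (12, 12).
Sequential outcome (Std5, Beta) coincides with the Nash profile (Std5, Beta).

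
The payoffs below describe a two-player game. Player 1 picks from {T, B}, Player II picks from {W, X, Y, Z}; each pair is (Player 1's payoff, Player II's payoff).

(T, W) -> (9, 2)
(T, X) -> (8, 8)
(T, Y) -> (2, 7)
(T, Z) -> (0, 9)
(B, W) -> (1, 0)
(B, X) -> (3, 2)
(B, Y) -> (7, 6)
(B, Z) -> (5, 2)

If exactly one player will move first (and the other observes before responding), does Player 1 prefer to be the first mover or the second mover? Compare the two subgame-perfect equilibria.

If Player 1 leads: Player II's best replies are T→Z, B→Y; Player 1's induced payoffs 0, 7; outcome (B, Y), payoffs (7, 6).
If Player II leads: Player 1's best replies are W→T, X→T, Y→B, Z→B; Player II's induced payoffs 2, 8, 6, 2; outcome (T, X), payoffs (8, 8).
Player 1 gets 7 moving first and 8 moving second, so Player 1 prefers to move second.

second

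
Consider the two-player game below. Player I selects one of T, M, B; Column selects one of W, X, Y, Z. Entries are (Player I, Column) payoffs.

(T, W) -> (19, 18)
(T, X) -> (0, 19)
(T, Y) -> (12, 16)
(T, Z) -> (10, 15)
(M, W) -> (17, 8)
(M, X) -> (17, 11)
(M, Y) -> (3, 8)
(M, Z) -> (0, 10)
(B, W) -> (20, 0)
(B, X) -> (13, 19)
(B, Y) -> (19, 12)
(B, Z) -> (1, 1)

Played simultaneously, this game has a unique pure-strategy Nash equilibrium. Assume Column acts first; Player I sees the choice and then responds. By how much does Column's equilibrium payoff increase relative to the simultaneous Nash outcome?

4

Work backward from Player I's decision.
- W → Player I plays B (best of 19, 17, 20); Column gets 0.
- X → Player I plays M (best of 0, 17, 13); Column gets 11.
- Y → Player I plays B (best of 12, 3, 19); Column gets 12.
- Z → Player I plays T (best of 10, 0, 1); Column gets 15.
Maximizing over 0, 11, 12, 15, Column chooses Z. Subgame-perfect outcome: (T, Z) with payoffs (10, 15).
Under simultaneous play:
Player I's best replies: W→B; X→M; Y→B; Z→T.
Column's best replies: T→X; M→X; B→X.
The unique mutual best reply is (M, X), giving (17, 11).
Column's commitment gain: 15 − 11 = 4.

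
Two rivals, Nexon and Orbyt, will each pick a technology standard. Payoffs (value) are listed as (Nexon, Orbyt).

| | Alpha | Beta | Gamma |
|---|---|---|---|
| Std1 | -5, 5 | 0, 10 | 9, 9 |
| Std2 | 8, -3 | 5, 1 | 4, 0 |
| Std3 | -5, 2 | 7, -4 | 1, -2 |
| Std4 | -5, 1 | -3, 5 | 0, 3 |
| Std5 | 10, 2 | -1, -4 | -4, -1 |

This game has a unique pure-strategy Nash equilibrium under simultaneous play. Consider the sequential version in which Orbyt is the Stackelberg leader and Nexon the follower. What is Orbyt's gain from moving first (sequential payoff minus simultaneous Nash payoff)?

Nexon best-responds to each possible Orbyt move:
- Alpha: Nexon compares -5, 8, -5, -5, 10 and picks Std5; Orbyt would get 2.
- Beta: Nexon compares 0, 5, 7, -3, -1 and picks Std3; Orbyt would get -4.
- Gamma: Nexon compares 9, 4, 1, 0, -4 and picks Std1; Orbyt would get 9.
Orbyt's induced payoffs are 2, -4, 9, so Orbyt commits to Gamma. Subgame-perfect outcome: (Std1, Gamma) with payoffs (9, 9).
Now find the simultaneous Nash equilibrium.
Nexon's best replies: Alpha→Std5; Beta→Std3; Gamma→Std1.
Orbyt's best replies: Std1→Beta; Std2→Beta; Std3→Alpha; Std4→Beta; Std5→Alpha.
Only (Std5, Alpha) has each player best-responding; Nash payoffs (10, 2).
Orbyt's commitment gain: 9 − 2 = 7.

7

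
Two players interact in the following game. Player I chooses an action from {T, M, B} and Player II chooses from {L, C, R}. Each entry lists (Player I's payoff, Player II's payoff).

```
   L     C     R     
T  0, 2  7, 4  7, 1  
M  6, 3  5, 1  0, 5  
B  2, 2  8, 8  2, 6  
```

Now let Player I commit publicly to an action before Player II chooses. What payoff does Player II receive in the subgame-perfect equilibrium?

Player II best-responds to each possible Player I move:
- T: Player II compares 2, 4, 1 and picks C; Player I would get 7.
- M: Player II compares 3, 1, 5 and picks R; Player I would get 0.
- B: Player II compares 2, 8, 6 and picks C; Player I would get 8.
Player I's induced payoffs are 7, 0, 8, so Player I commits to B. Subgame-perfect outcome: (B, C) with payoffs (8, 8).

8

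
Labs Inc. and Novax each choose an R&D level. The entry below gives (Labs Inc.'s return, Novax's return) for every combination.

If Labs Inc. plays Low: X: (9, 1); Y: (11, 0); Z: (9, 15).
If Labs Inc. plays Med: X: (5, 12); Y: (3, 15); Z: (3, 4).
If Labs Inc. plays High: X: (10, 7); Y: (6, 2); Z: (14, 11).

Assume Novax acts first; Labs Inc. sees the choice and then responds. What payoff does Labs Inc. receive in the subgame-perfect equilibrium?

14

Work backward from Labs Inc.'s decision.
- X: Labs Inc. compares 9, 5, 10 and picks High; Novax would get 7.
- Y: Labs Inc. compares 11, 3, 6 and picks Low; Novax would get 0.
- Z: Labs Inc. compares 9, 3, 14 and picks High; Novax would get 11.
Maximizing over 7, 0, 11, Novax chooses Z. Subgame-perfect outcome: (High, Z) with payoffs (14, 11).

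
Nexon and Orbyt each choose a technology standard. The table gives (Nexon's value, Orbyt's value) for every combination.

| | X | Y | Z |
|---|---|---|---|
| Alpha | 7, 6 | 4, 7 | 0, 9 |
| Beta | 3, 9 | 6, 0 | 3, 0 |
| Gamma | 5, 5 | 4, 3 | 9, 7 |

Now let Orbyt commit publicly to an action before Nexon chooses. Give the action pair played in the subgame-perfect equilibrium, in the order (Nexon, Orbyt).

(Gamma, Z)

Solve by backward induction (Orbyt leads).
- X: BR = Alpha, leader payoff 6.
- Y: BR = Beta, leader payoff 0.
- Z: BR = Gamma, leader payoff 7.
Maximizing over 6, 0, 7, Orbyt chooses Z. Subgame-perfect outcome: (Gamma, Z) with payoffs (9, 7).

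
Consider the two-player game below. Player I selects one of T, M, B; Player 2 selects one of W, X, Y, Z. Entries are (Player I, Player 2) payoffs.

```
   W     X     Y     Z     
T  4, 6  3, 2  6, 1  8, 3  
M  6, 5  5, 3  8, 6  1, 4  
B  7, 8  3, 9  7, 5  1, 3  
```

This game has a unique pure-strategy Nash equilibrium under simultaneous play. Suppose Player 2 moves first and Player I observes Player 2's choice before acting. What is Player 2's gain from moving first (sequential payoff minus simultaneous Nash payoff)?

2

Work backward from Player I's decision.
- W: Player I compares 4, 6, 7 and picks B; Player 2 would get 8.
- X: Player I compares 3, 5, 3 and picks M; Player 2 would get 3.
- Y: Player I compares 6, 8, 7 and picks M; Player 2 would get 6.
- Z: Player I compares 8, 1, 1 and picks T; Player 2 would get 3.
Among 8, 3, 6, 3, the best is 8 at W. Subgame-perfect outcome: (B, W) with payoffs (7, 8).
Under simultaneous play:
Player I's best replies: W→B; X→M; Y→M; Z→T.
Player 2's best replies: T→W; M→Y; B→X.
Only (M, Y) has each player best-responding; Nash payoffs (8, 6).
Player 2's commitment gain: 8 − 6 = 2.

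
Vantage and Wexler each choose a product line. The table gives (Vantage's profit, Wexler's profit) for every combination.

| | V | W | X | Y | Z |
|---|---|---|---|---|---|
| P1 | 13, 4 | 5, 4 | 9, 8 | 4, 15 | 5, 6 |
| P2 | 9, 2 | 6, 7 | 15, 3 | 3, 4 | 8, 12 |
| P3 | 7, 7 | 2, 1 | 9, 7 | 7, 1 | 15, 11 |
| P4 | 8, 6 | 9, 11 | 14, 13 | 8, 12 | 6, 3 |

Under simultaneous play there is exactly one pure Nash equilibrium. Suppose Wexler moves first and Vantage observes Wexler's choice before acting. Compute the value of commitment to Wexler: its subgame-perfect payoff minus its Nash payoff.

1

Work backward from Vantage's decision.
- V → Vantage plays P1 (best of 13, 9, 7, 8); Wexler gets 4.
- W → Vantage plays P4 (best of 5, 6, 2, 9); Wexler gets 11.
- X → Vantage plays P2 (best of 9, 15, 9, 14); Wexler gets 3.
- Y → Vantage plays P4 (best of 4, 3, 7, 8); Wexler gets 12.
- Z → Vantage plays P3 (best of 5, 8, 15, 6); Wexler gets 11.
Maximizing over 4, 11, 3, 12, 11, Wexler chooses Y. Subgame-perfect outcome: (P4, Y) with payoffs (8, 12).
Now find the simultaneous Nash equilibrium.
Vantage's best replies: V→P1; W→P4; X→P2; Y→P4; Z→P3.
Wexler's best replies: P1→Y; P2→Z; P3→Z; P4→X.
The unique mutual best reply is (P3, Z), giving (15, 11).
Wexler's commitment gain: 12 − 11 = 1.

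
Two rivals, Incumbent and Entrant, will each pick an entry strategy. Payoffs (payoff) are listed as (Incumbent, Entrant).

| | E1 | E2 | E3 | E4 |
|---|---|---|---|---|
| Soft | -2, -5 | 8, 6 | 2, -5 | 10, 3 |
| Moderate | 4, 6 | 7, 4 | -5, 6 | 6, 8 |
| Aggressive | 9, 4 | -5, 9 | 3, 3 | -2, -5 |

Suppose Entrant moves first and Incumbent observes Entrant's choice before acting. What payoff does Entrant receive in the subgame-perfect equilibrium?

Incumbent best-responds to each possible Entrant move:
- E1 → Incumbent plays Aggressive (best of -2, 4, 9); Entrant gets 4.
- E2 → Incumbent plays Soft (best of 8, 7, -5); Entrant gets 6.
- E3 → Incumbent plays Aggressive (best of 2, -5, 3); Entrant gets 3.
- E4 → Incumbent plays Soft (best of 10, 6, -2); Entrant gets 3.
Among 4, 6, 3, 3, the best is 6 at E2. Subgame-perfect outcome: (Soft, E2) with payoffs (8, 6).

6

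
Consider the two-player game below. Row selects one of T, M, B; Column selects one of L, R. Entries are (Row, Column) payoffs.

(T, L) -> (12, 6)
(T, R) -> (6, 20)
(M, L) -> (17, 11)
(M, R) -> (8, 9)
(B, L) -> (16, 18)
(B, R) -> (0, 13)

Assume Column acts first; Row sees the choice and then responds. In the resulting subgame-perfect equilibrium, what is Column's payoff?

Backward induction with Column moving first.
- L: Row compares 12, 17, 16 and picks M; Column would get 11.
- R: Row compares 6, 8, 0 and picks M; Column would get 9.
Column's induced payoffs are 11, 9, so Column commits to L. Subgame-perfect outcome: (M, L) with payoffs (17, 11).

11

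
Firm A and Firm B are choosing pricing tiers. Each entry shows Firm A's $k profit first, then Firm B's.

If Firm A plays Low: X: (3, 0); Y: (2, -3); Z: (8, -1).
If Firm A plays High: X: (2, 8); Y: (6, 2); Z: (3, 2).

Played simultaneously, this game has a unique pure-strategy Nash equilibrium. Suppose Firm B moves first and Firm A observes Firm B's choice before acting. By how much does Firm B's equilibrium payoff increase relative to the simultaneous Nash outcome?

Solve by backward induction (Firm B leads).
- X: Firm A compares 3, 2 and picks Low; Firm B would get 0.
- Y: Firm A compares 2, 6 and picks High; Firm B would get 2.
- Z: Firm A compares 8, 3 and picks Low; Firm B would get -1.
Among 0, 2, -1, the best is 2 at Y. Subgame-perfect outcome: (High, Y) with payoffs (6, 2).
Now find the simultaneous Nash equilibrium.
Firm A's best replies: X→Low; Y→High; Z→Low.
Firm B's best replies: Low→X; High→X.
Only (Low, X) has each player best-responding; Nash payoffs (3, 0).
Firm B's commitment gain: 2 − 0 = 2.

2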